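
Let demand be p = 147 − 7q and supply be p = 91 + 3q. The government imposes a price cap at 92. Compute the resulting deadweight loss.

138.69

Competitive equilibrium: 147 − 7q = 91 + 3q → q* = 5.6, p* = 107.8.
At the ceiling p = 92, quantity supplied = (92 − 91)/3 = 0.3333.
Willingness to pay at q' = 0.3333: 147 − 7·0.3333 = 144.6669.
Δq = 5.6 − 0.3333 = 5.2667; wedge = 144.6669 − 92 = 52.6669.
Welfare loss = ½ × 5.2667 × 52.6669 = 138.69.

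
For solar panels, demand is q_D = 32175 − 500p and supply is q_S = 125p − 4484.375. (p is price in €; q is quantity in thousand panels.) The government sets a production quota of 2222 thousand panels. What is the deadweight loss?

€1956.25 thousand

In inverse form: demand p = 64.35 − 0.002q, supply p = 35.875 + 0.008q.
Competitive equilibrium: 64.35 − 0.002q = 35.875 + 0.008q → q* = 2847.5, p* = 58.655.
At q = 2222: demand price = 64.35 − 0.002·2222 = 59.906; supply price = 35.875 + 0.008·2222 = 53.651.
Δq = 2847.5 − 2222 = 625.5; wedge = 59.906 − 53.651 = 6.255.
Welfare loss = ½ × 625.5 × 6.255 = €1956.25 thousand.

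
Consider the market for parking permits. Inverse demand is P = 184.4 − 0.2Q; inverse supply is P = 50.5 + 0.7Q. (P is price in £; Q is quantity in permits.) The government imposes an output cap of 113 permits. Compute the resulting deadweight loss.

Competitive equilibrium: 184.4 − 0.2Q = 50.5 + 0.7Q → Q* = 148.7778, P* = 154.6444.
At Q = 113: demand price = 184.4 − 0.2·113 = 161.8; supply price = 50.5 + 0.7·113 = 129.6.
ΔQ = 148.7778 − 113 = 35.7778; wedge = 161.8 − 129.6 = 32.2.
Deadweight loss = ½ × 35.7778 × 32.2 = £576.02.

£576.02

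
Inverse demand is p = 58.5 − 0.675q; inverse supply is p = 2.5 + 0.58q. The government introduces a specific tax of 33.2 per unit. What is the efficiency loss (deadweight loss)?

Competitive equilibrium: 58.5 − 0.675q = 2.5 + 0.58q → q* = 44.6215, p* = 28.3805.
With the tax, the buyer price exceeds the seller price by 33.2: (58.5 − 0.675q) − (2.5 + 0.58q) = 33.2 → q' = 18.1673.
Δq = 44.6215 − 18.1673 = 26.4542; the wedge equals the tax, 33.2.
DWL = ½ × 26.4542 × 33.2 = 439.14.

439.14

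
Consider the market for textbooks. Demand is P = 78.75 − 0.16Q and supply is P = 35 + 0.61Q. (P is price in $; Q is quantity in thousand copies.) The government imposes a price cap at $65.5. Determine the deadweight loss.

Competitive equilibrium: 78.75 − 0.16Q = 35 + 0.61Q → Q* = 56.8182, P* = 69.6591.
At the ceiling P = 65.5, quantity supplied = (65.5 − 35)/0.61 = 50.
Willingness to pay at Q' = 50: 78.75 − 0.16·50 = 70.75.
ΔQ = 56.8182 − 50 = 6.8182; wedge = 70.75 − 65.5 = 5.25.
Welfare loss = ½ × 6.8182 × 5.25 = $17.90 thousand.

$17.90 thousand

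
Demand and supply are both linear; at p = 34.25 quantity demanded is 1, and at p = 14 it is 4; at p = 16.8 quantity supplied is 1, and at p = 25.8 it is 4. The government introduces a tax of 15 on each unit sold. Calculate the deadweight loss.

Demand slope = (14 − 34.25)/(4 − 1) = −6.75, so p = 41 − 6.75q.
Supply slope = (25.8 − 16.8)/(4 − 1) = 3, so p = 13.8 + 3q.
Competitive equilibrium: 41 − 6.75q = 13.8 + 3q → q* = 2.7897, p* = 22.1692.
With the tax, the buyer price exceeds the seller price by 15: (41 − 6.75q) − (13.8 + 3q) = 15 → q' = 1.2513.
Δq = 2.7897 − 1.2513 = 1.5384; the wedge equals the tax, 15.
DWL = ½ × 1.5384 × 15 = 11.54.

11.54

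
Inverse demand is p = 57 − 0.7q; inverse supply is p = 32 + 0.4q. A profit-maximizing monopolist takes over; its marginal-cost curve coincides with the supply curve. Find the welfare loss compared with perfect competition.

42.96

Competitive equilibrium: 57 − 0.7q = 32 + 0.4q → q* = 22.7273, p* = 41.0909.
Marginal revenue: MR = 57 − 1.4q. Set MR = MC: 57 − 1.4q = 32 + 0.4q → q_m = 13.8889.
Price p_m = 57 − 0.7·13.8889 = 47.2778; MC(q_m) = 32 + 0.4·13.8889 = 37.5556.
Competitive q* = 22.7273, so Δq = 8.8384; wedge = 47.2778 − 37.5556 = 9.7222.
Deadweight loss = ½ × 8.8384 × 9.7222 = 42.96.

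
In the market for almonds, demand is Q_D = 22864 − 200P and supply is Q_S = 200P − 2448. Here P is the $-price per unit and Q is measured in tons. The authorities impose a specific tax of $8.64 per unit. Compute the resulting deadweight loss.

$3732.48

In inverse form: demand P = 114.32 − 0.005Q, supply P = 12.24 + 0.005Q.
Competitive equilibrium: 114.32 − 0.005Q = 12.24 + 0.005Q → Q* = 10208, P* = 63.28.
With the tax, the buyer price exceeds the seller price by 8.64: (114.32 − 0.005Q) − (12.24 + 0.005Q) = 8.64 → Q' = 9344.
ΔQ = 10208 − 9344 = 864; the wedge equals the tax, 8.64.
Deadweight loss = ½ × 864 × 8.64 = $3732.48.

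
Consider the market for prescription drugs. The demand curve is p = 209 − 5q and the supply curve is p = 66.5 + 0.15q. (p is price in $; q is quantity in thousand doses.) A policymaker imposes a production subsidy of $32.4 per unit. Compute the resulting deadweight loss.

$101.92 thousand

Competitive equilibrium: 209 − 5q = 66.5 + 0.15q → q* = 27.6699, p* = 70.6505.
The subsidy lowers effective supply by 32.4: p = 34.1 + 0.15q.
New quantity: 209 − 5q = 34.1 + 0.15q → q' = 33.9612.
Overproduction Δq = 33.9612 − 27.6699 = 6.2913; wedge = subsidy = 32.4.
Deadweight loss = ½ × 6.2913 × 32.4 = $101.92 thousand.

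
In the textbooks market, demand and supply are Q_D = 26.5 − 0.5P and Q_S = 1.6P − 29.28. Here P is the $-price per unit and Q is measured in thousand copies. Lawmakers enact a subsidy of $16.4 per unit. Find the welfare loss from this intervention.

$51.23 thousand

In inverse form: demand P = 53 − 2Q, supply P = 18.3 + 0.625Q.
Competitive equilibrium: 53 − 2Q = 18.3 + 0.625Q → Q* = 13.219, P* = 26.5619.
The subsidy lowers effective supply by 16.4: P = 1.9 + 0.625Q.
New quantity: 53 − 2Q = 1.9 + 0.625Q → Q' = 19.4667.
Overproduction ΔQ = 19.4667 − 13.219 = 6.2477; wedge = subsidy = 16.4.
DWL = ½ × 6.2477 × 16.4 = $51.23 thousand.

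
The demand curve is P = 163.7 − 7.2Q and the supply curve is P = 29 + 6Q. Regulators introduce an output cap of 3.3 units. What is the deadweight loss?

314.64

Competitive equilibrium: 163.7 − 7.2Q = 29 + 6Q → Q* = 10.2045, P* = 90.2273.
At Q = 3.3: demand price = 163.7 − 7.2·3.3 = 139.94; supply price = 29 + 6·3.3 = 48.8.
ΔQ = 10.2045 − 3.3 = 6.9045; wedge = 139.94 − 48.8 = 91.14.
Deadweight loss = ½ × 6.9045 × 91.14 = 314.64.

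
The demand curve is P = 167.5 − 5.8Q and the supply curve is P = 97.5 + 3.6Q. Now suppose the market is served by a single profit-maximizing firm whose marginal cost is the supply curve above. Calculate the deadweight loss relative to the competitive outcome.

Competitive equilibrium: 167.5 − 5.8Q = 97.5 + 3.6Q → Q* = 7.4468, P* = 124.3085.
Marginal revenue: MR = 167.5 − 11.6Q. Set MR = MC: 167.5 − 11.6Q = 97.5 + 3.6Q → Q_m = 4.6053.
Price P_m = 167.5 − 5.8·4.6053 = 140.7893; MC(Q_m) = 97.5 + 3.6·4.6053 = 114.0791.
Competitive Q* = 7.4468, so ΔQ = 2.8415; wedge = 140.7893 − 114.0791 = 26.7102.
Welfare loss = ½ × 2.8415 × 26.7102 = 37.95.

37.95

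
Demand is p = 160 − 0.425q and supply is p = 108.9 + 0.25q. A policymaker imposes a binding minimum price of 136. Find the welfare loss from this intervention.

Competitive equilibrium: 160 − 0.425q = 108.9 + 0.25q → q* = 75.7037, p* = 127.82593.
At the floor p = 136, quantity demanded = (160 − 136)/0.425 = 56.47059.
Sellers' marginal cost at q' = 56.47059: 108.9 + 0.25·56.47059 = 123.01765.
Δq = 75.7037 − 56.47059 = 19.23311; wedge = 136 − 123.01765 = 12.98235.
Welfare loss = ½ × 19.23311 × 12.98235 = 124.85.

124.85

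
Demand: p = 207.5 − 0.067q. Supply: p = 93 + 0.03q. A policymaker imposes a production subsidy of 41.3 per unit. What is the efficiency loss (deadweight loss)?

Competitive equilibrium: 207.5 − 0.067q = 93 + 0.03q → q* = 1180.4124, p* = 128.4124.
The subsidy lowers effective supply by 41.3: p = 51.7 + 0.03q.
New quantity: 207.5 − 0.067q = 51.7 + 0.03q → q' = 1606.1856.
Overproduction Δq = 1606.1856 − 1180.4124 = 425.7732; wedge = subsidy = 41.3.
DWL = ½ × 425.7732 × 41.3 = 8792.22.

8792.22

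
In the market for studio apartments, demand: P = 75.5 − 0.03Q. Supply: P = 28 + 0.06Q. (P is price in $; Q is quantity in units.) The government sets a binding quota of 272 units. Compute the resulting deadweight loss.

$2944

Competitive equilibrium: 75.5 − 0.03Q = 28 + 0.06Q → Q* = 527.7778, P* = 59.6667.
At Q = 272: demand price = 75.5 − 0.03·272 = 67.34; supply price = 28 + 0.06·272 = 44.32.
ΔQ = 527.7778 − 272 = 255.7778; wedge = 67.34 − 44.32 = 23.02.
Welfare loss = ½ × 255.7778 × 23.02 = $2944.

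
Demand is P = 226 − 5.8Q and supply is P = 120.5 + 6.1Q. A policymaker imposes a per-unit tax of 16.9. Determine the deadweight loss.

12

Competitive equilibrium: 226 − 5.8Q = 120.5 + 6.1Q → Q* = 8.8655, P* = 174.5798.
With the tax, the buyer price exceeds the seller price by 16.9: (226 − 5.8Q) − (120.5 + 6.1Q) = 16.9 → Q' = 7.4454.
ΔQ = 8.8655 − 7.4454 = 1.4201; the wedge equals the tax, 16.9.
The triangle = ½ × 1.4201 × 16.9 = 12.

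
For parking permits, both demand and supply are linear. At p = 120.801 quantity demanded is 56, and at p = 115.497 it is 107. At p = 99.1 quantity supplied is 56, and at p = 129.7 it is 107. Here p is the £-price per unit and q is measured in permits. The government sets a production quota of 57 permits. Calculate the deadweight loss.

£313.12

Demand slope = (115.497 − 120.801)/(107 − 56) = −0.104, so p = 126.625 − 0.104q.
Supply slope = (129.7 − 99.1)/(107 − 56) = 0.6, so p = 65.5 + 0.6q.
Competitive equilibrium: 126.625 − 0.104q = 65.5 + 0.6q → q* = 86.8253, p* = 117.5952.
At q = 57: demand price = 126.625 − 0.104·57 = 120.697; supply price = 65.5 + 0.6·57 = 99.7.
Δq = 86.8253 − 57 = 29.8253; wedge = 120.697 − 99.7 = 20.997.
DWL = ½ × 29.8253 × 20.997 = £313.12.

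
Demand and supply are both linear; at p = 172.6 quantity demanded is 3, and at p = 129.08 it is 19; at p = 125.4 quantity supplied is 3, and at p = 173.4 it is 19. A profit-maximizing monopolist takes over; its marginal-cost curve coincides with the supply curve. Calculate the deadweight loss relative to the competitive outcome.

Demand slope = (129.08 − 172.6)/(19 − 3) = −2.72, so p = 180.76 − 2.72q.
Supply slope = (173.4 − 125.4)/(19 − 3) = 3, so p = 116.4 + 3q.
Competitive equilibrium: 180.76 − 2.72q = 116.4 + 3q → q* = 11.2517, p* = 150.1552.
Marginal revenue: MR = 180.76 − 5.44q. Set MR = MC: 180.76 − 5.44q = 116.4 + 3q → q_m = 7.6256.
Price p_m = 180.76 − 2.72·7.6256 = 160.0184; MC(q_m) = 116.4 + 3·7.6256 = 139.2768.
Competitive q* = 11.2517, so Δq = 3.6261; wedge = 160.0184 − 139.2768 = 20.7416.
The triangle = ½ × 3.6261 × 20.7416 = 37.61.

37.61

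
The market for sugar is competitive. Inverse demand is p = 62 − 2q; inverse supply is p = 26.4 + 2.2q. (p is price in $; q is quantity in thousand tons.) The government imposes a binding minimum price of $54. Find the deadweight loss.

$42.08 thousand

Competitive equilibrium: 62 − 2q = 26.4 + 2.2q → q* = 8.4762, p* = 45.0476.
At the floor p = 54, quantity demanded = (62 − 54)/2 = 4.
Sellers' marginal cost at q' = 4: 26.4 + 2.2·4 = 35.2.
Δq = 8.4762 − 4 = 4.4762; wedge = 54 − 35.2 = 18.8.
DWL = ½ × 4.4762 × 18.8 = $42.08 thousand.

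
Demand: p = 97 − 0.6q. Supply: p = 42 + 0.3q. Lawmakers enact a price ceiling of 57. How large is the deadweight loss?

Competitive equilibrium: 97 − 0.6q = 42 + 0.3q → q* = 61.1111, p* = 60.3333.
At the ceiling p = 57, quantity supplied = (57 − 42)/0.3 = 50.
Willingness to pay at q' = 50: 97 − 0.6·50 = 67.
Δq = 61.1111 − 50 = 11.1111; wedge = 67 − 57 = 10.
DWL = ½ × 11.1111 × 10 = 55.56.

55.56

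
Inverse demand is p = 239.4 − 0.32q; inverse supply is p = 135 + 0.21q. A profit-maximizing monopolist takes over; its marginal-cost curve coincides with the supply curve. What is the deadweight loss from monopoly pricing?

Competitive equilibrium: 239.4 − 0.32q = 135 + 0.21q → q* = 196.9811, p* = 176.366.
Marginal revenue: MR = 239.4 − 0.64q. Set MR = MC: 239.4 − 0.64q = 135 + 0.21q → q_m = 122.8235.
Price p_m = 239.4 − 0.32·122.8235 = 200.0965; MC(q_m) = 135 + 0.21·122.8235 = 160.7929.
Competitive q* = 196.9811, so Δq = 74.1576; wedge = 200.0965 − 160.7929 = 39.3036.
DWL = ½ × 74.1576 × 39.3036 = 1457.33.

1457.33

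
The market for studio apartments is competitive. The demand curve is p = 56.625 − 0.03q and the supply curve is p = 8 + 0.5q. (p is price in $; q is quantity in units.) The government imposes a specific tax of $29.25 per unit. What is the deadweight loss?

Competitive equilibrium: 56.625 − 0.03q = 8 + 0.5q → q* = 91.7453, p* = 53.8726.
With the tax, the buyer price exceeds the seller price by 29.25: (56.625 − 0.03q) − (8 + 0.5q) = 29.25 → q' = 36.5566.
Δq = 91.7453 − 36.5566 = 55.1887; the wedge equals the tax, 29.25.
The triangle = ½ × 55.1887 × 29.25 = $807.13.

$807.13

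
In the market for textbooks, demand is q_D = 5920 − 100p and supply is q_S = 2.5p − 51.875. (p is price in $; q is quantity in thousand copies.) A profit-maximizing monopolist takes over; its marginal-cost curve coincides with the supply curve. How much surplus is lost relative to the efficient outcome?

In inverse form: demand p = 59.2 − 0.01q, supply p = 20.75 + 0.4q.
Competitive equilibrium: 59.2 − 0.01q = 20.75 + 0.4q → q* = 93.7805, p* = 58.2622.
Marginal revenue: MR = 59.2 − 0.02q. Set MR = MC: 59.2 − 0.02q = 20.75 + 0.4q → q_m = 91.5476.
Price p_m = 59.2 − 0.01·91.5476 = 58.2845; MC(q_m) = 20.75 + 0.4·91.5476 = 57.369.
Competitive q* = 93.7805, so Δq = 2.2329; wedge = 58.2845 − 57.369 = 0.9155.
Welfare loss = ½ × 2.2329 × 0.9155 = $1.02 thousand.

$1.02 thousand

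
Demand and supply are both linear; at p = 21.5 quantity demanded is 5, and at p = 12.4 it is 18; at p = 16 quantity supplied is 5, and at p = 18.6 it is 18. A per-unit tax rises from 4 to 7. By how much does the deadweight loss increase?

Demand slope = (12.4 − 21.5)/(18 − 5) = −0.7, so p = 25 − 0.7q.
Supply slope = (18.6 − 16)/(18 − 5) = 0.2, so p = 15 + 0.2q.
Competitive equilibrium: 25 − 0.7q = 15 + 0.2q → q* = 11.1111, p* = 17.2222.
For a per-unit tax t: Δq = t/0.9, so DWL = ½·t·(t/0.9) = t²/1.8.
At t = 4: DWL = 8.889. At t = 7: DWL = 27.222.
Increase = 27.222 − 8.889 = 18.33.

18.33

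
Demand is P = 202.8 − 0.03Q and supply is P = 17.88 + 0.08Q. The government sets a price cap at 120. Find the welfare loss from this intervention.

9003.16

Competitive equilibrium: 202.8 − 0.03Q = 17.88 + 0.08Q → Q* = 1681.0909, P* = 152.3673.
At the ceiling P = 120, quantity supplied = (120 − 17.88)/0.08 = 1276.5.
Willingness to pay at Q' = 1276.5: 202.8 − 0.03·1276.5 = 164.505.
ΔQ = 1681.0909 − 1276.5 = 404.5909; wedge = 164.505 − 120 = 44.505.
DWL = ½ × 404.5909 × 44.505 = 9003.16.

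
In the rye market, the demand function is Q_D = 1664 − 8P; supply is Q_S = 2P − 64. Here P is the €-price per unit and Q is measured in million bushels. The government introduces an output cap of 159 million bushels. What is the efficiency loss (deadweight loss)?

€4697.11 million

In inverse form: demand P = 208 − 0.125Q, supply P = 32 + 0.5Q.
Competitive equilibrium: 208 − 0.125Q = 32 + 0.5Q → Q* = 281.6, P* = 172.8.
At Q = 159: demand price = 208 − 0.125·159 = 188.125; supply price = 32 + 0.5·159 = 111.5.
ΔQ = 281.6 − 159 = 122.6; wedge = 188.125 − 111.5 = 76.625.
Deadweight loss = ½ × 122.6 × 76.625 = €4697.11 million.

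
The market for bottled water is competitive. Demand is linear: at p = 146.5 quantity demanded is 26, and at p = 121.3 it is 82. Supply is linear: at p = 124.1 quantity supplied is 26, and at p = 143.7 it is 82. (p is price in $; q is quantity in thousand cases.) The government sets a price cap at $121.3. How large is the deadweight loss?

$518.40 thousand

Demand slope = (121.3 − 146.5)/(82 − 26) = −0.45, so p = 158.2 − 0.45q.
Supply slope = (143.7 − 124.1)/(82 − 26) = 0.35, so p = 115 + 0.35q.
Competitive equilibrium: 158.2 − 0.45q = 115 + 0.35q → q* = 54, p* = 133.9.
At the ceiling p = 121.3, quantity supplied = (121.3 − 115)/0.35 = 18.
Willingness to pay at q' = 18: 158.2 − 0.45·18 = 150.1.
Δq = 54 − 18 = 36; wedge = 150.1 − 121.3 = 28.8.
DWL = ½ × 36 × 28.8 = $518.40 thousand.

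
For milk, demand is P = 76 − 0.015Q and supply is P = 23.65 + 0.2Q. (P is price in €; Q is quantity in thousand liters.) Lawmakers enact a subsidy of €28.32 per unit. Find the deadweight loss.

€1865.17 thousand

Competitive equilibrium: 76 − 0.015Q = 23.65 + 0.2Q → Q* = 243.4884, P* = 72.3477.
The subsidy lowers effective supply by 28.32: P = 0.2Q − 4.67.
New quantity: 76 − 0.015Q = 0.2Q − 4.67 → Q' = 375.2093.
Overproduction ΔQ = 375.2093 − 243.4884 = 131.7209; wedge = subsidy = 28.32.
Deadweight loss = ½ × 131.7209 × 28.32 = €1865.17 thousand.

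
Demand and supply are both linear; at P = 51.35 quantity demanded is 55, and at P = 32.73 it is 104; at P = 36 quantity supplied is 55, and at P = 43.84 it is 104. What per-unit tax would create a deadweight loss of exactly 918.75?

Demand slope = (32.73 − 51.35)/(104 − 55) = −0.38, so P = 72.25 − 0.38Q.
Supply slope = (43.84 − 36)/(104 − 55) = 0.16, so P = 27.2 + 0.16Q.
Competitive equilibrium: 72.25 − 0.38Q = 27.2 + 0.16Q → Q* = 83.4259, P* = 40.5481.
A tax t gives ΔQ = t/0.54 and wedge t, so DWL = t²/1.08.
t²/1.08 = 918.75 → t² = 992.25 → t = 31.5.

31.5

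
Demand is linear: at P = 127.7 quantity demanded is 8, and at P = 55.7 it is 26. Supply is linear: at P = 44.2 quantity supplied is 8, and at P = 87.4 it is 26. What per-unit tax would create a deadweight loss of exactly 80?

Demand slope = (55.7 − 127.7)/(26 − 8) = −4, so P = 159.7 − 4Q.
Supply slope = (87.4 − 44.2)/(26 − 8) = 2.4, so P = 25 + 2.4Q.
Competitive equilibrium: 159.7 − 4Q = 25 + 2.4Q → Q* = 21.0469, P* = 75.5125.
A tax t gives ΔQ = t/6.4 and wedge t, so DWL = t²/12.8.
t²/12.8 = 80 → t² = 1024 → t = 32.

32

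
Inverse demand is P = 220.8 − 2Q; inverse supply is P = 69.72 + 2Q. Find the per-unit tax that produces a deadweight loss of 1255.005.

Competitive equilibrium: 220.8 − 2Q = 69.72 + 2Q → Q* = 37.77, P* = 145.26.
A tax t gives ΔQ = t/4 and wedge t, so DWL = t²/8.
t²/8 = 1255.005 → t² = 10040.04 → t = 100.2.

100.2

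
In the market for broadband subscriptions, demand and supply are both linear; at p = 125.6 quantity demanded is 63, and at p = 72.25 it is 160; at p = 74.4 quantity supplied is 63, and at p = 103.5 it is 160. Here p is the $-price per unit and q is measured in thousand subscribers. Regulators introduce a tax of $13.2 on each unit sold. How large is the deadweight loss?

$102.49 thousand

Demand slope = (72.25 − 125.6)/(160 − 63) = −0.55, so p = 160.25 − 0.55q.
Supply slope = (103.5 − 74.4)/(160 − 63) = 0.3, so p = 55.5 + 0.3q.
Competitive equilibrium: 160.25 − 0.55q = 55.5 + 0.3q → q* = 123.2353, p* = 92.4706.
With the tax, the buyer price exceeds the seller price by 13.2: (160.25 − 0.55q) − (55.5 + 0.3q) = 13.2 → q' = 107.7059.
Δq = 123.2353 − 107.7059 = 15.5294; the wedge equals the tax, 13.2.
Welfare loss = ½ × 15.5294 × 13.2 = $102.49 thousand.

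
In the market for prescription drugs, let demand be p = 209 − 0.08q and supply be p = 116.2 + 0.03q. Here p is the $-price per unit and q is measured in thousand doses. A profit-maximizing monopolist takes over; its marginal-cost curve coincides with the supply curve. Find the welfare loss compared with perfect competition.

Competitive equilibrium: 209 − 0.08q = 116.2 + 0.03q → q* = 843.6364, p* = 141.5091.
Marginal revenue: MR = 209 − 0.16q. Set MR = MC: 209 − 0.16q = 116.2 + 0.03q → q_m = 488.4211.
Price p_m = 209 − 0.08·488.4211 = 169.9263; MC(q_m) = 116.2 + 0.03·488.4211 = 130.8526.
Competitive q* = 843.6364, so Δq = 355.2153; wedge = 169.9263 − 130.8526 = 39.0737.
The triangle = ½ × 355.2153 × 39.0737 = $6939.79 thousand.

$6939.79 thousand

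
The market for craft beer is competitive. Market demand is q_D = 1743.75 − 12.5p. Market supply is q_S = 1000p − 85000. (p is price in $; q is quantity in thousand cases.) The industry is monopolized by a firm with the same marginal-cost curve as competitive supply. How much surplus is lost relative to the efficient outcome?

$4526.96 thousand

In inverse form: demand p = 139.5 − 0.08q, supply p = 85 + 0.001q.
Competitive equilibrium: 139.5 − 0.08q = 85 + 0.001q → q* = 672.8395, p* = 85.6728.
Marginal revenue: MR = 139.5 − 0.16q. Set MR = MC: 139.5 − 0.16q = 85 + 0.001q → q_m = 338.5093.
Price p_m = 139.5 − 0.08·338.5093 = 112.4193; MC(q_m) = 85 + 0.001·338.5093 = 85.3385.
Competitive q* = 672.8395, so Δq = 334.3302; wedge = 112.4193 − 85.3385 = 27.0808.
Deadweight loss = ½ × 334.3302 × 27.0808 = $4526.96 thousand.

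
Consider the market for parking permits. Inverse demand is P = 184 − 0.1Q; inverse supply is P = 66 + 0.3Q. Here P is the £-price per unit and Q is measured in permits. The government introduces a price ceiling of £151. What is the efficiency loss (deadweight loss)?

£27.22

Competitive equilibrium: 184 − 0.1Q = 66 + 0.3Q → Q* = 295, P* = 154.5.
At the ceiling P = 151, quantity supplied = (151 − 66)/0.3 = 283.3333.
Willingness to pay at Q' = 283.3333: 184 − 0.1·283.3333 = 155.6667.
ΔQ = 295 − 283.3333 = 11.6667; wedge = 155.6667 − 151 = 4.6667.
The triangle = ½ × 11.6667 × 4.6667 = £27.22.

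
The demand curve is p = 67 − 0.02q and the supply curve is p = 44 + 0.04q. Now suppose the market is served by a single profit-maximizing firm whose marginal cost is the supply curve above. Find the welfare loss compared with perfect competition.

275.52

Competitive equilibrium: 67 − 0.02q = 44 + 0.04q → q* = 383.3333, p* = 59.3333.
Marginal revenue: MR = 67 − 0.04q. Set MR = MC: 67 − 0.04q = 44 + 0.04q → q_m = 287.5.
Price p_m = 67 − 0.02·287.5 = 61.25; MC(q_m) = 44 + 0.04·287.5 = 55.5.
Competitive q* = 383.3333, so Δq = 95.8333; wedge = 61.25 − 55.5 = 5.75.
DWL = ½ × 95.8333 × 5.75 = 275.52.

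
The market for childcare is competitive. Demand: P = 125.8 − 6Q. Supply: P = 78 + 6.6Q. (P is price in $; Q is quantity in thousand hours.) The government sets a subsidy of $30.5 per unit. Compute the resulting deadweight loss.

Competitive equilibrium: 125.8 − 6Q = 78 + 6.6Q → Q* = 3.7937, P* = 103.0381.
The subsidy lowers effective supply by 30.5: P = 47.5 + 6.6Q.
New quantity: 125.8 − 6Q = 47.5 + 6.6Q → Q' = 6.2143.
Overproduction ΔQ = 6.2143 − 3.7937 = 2.4206; wedge = subsidy = 30.5.
Welfare loss = ½ × 2.4206 × 30.5 = $36.91 thousand.

$36.91 thousand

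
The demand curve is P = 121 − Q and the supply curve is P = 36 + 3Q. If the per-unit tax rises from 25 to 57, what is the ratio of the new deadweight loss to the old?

Competitive equilibrium: 121 − Q = 36 + 3Q → Q* = 21.25, P* = 99.75.
For a per-unit tax t: ΔQ = t/4, so DWL = ½·t·(t/4) = t²/8.
At t = 25: DWL = 78.125. At t = 57: DWL = 406.125.
Ratio = (57/25)² = 5.1984.

5.1984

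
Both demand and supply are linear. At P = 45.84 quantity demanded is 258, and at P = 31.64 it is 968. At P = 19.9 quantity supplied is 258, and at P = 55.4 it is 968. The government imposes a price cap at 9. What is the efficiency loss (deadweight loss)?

12124.57

Demand slope = (31.64 − 45.84)/(968 − 258) = −0.02, so P = 51 − 0.02Q.
Supply slope = (55.4 − 19.9)/(968 − 258) = 0.05, so P = 7 + 0.05Q.
Competitive equilibrium: 51 − 0.02Q = 7 + 0.05Q → Q* = 628.5714, P* = 38.4286.
At the ceiling P = 9, quantity supplied = (9 − 7)/0.05 = 40.
Willingness to pay at Q' = 40: 51 − 0.02·40 = 50.2.
ΔQ = 628.5714 − 40 = 588.5714; wedge = 50.2 − 9 = 41.2.
Welfare loss = ½ × 588.5714 × 41.2 = 12124.57.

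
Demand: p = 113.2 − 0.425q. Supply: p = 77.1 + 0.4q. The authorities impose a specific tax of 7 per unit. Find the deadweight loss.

Competitive equilibrium: 113.2 − 0.425q = 77.1 + 0.4q → q* = 43.7576, p* = 94.603.
With the tax, the buyer price exceeds the seller price by 7: (113.2 − 0.425q) − (77.1 + 0.4q) = 7 → q' = 35.2727.
Δq = 43.7576 − 35.2727 = 8.4849; the wedge equals the tax, 7.
DWL = ½ × 8.4849 × 7 = 29.70.

29.70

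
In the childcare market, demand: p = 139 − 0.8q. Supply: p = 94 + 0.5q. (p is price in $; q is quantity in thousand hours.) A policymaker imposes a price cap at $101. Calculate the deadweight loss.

Competitive equilibrium: 139 − 0.8q = 94 + 0.5q → q* = 34.6154, p* = 111.3077.
At the ceiling p = 101, quantity supplied = (101 − 94)/0.5 = 14.
Willingness to pay at q' = 14: 139 − 0.8·14 = 127.8.
Δq = 34.6154 − 14 = 20.6154; wedge = 127.8 − 101 = 26.8.
Deadweight loss = ½ × 20.6154 × 26.8 = $276.25 thousand.

$276.25 thousand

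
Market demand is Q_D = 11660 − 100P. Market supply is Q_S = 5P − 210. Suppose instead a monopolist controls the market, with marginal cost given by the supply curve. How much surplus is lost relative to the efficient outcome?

27.38

In inverse form: demand P = 116.6 − 0.01Q, supply P = 42 + 0.2Q.
Competitive equilibrium: 116.6 − 0.01Q = 42 + 0.2Q → Q* = 355.2381, P* = 113.0476.
Marginal revenue: MR = 116.6 − 0.02Q. Set MR = MC: 116.6 − 0.02Q = 42 + 0.2Q → Q_m = 339.0909.
Price P_m = 116.6 − 0.01·339.0909 = 113.2091; MC(Q_m) = 42 + 0.2·339.0909 = 109.8182.
Competitive Q* = 355.2381, so ΔQ = 16.1472; wedge = 113.2091 − 109.8182 = 3.3909.
Welfare loss = ½ × 16.1472 × 3.3909 = 27.38.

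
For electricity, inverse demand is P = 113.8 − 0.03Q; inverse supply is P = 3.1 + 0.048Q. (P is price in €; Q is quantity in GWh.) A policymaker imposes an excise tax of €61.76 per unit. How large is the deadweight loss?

Competitive equilibrium: 113.8 − 0.03Q = 3.1 + 0.048Q → Q* = 1419.2308, P* = 71.2231.
With the tax, the buyer price exceeds the seller price by 61.76: (113.8 − 0.03Q) − (3.1 + 0.048Q) = 61.76 → Q' = 627.4359.
ΔQ = 1419.2308 − 627.4359 = 791.7949; the wedge equals the tax, 61.76.
The triangle = ½ × 791.7949 × 61.76 = €24450.63.

€24450.63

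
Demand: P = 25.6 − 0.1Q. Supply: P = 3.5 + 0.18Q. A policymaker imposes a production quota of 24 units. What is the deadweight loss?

422.40

Competitive equilibrium: 25.6 − 0.1Q = 3.5 + 0.18Q → Q* = 78.9286, P* = 17.7071.
At Q = 24: demand price = 25.6 − 0.1·24 = 23.2; supply price = 3.5 + 0.18·24 = 7.82.
ΔQ = 78.9286 − 24 = 54.9286; wedge = 23.2 − 7.82 = 15.38.
Deadweight loss = ½ × 54.9286 × 15.38 = 422.40.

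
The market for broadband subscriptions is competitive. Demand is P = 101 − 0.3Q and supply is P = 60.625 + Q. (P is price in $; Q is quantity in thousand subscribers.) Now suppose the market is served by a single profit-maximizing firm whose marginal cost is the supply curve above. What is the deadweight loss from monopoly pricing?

Competitive equilibrium: 101 − 0.3Q = 60.625 + Q → Q* = 31.0577, P* = 91.6827.
Marginal revenue: MR = 101 − 0.6Q. Set MR = MC: 101 − 0.6Q = 60.625 + Q → Q_m = 25.2344.
Price P_m = 101 − 0.3·25.2344 = 93.4297; MC(Q_m) = 60.625 + 1·25.2344 = 85.8594.
Competitive Q* = 31.0577, so ΔQ = 5.8233; wedge = 93.4297 − 85.8594 = 7.5703.
The triangle = ½ × 5.8233 × 7.5703 = $22.04 thousand.

$22.04 thousand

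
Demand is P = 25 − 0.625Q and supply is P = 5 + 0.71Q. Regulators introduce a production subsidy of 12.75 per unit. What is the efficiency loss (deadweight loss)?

60.88

Competitive equilibrium: 25 − 0.625Q = 5 + 0.71Q → Q* = 14.9813, P* = 15.6367.
The subsidy lowers effective supply by 12.75: P = 0.71Q − 7.75.
New quantity: 25 − 0.625Q = 0.71Q − 7.75 → Q' = 24.5318.
Overproduction ΔQ = 24.5318 − 14.9813 = 9.5505; wedge = subsidy = 12.75.
The triangle = ½ × 9.5505 × 12.75 = 60.88.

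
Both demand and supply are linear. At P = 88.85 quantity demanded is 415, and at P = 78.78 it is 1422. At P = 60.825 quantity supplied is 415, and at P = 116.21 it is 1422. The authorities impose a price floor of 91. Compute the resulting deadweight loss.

13569.23

Demand slope = (78.78 − 88.85)/(1422 − 415) = −0.01, so P = 93 − 0.01Q.
Supply slope = (116.21 − 60.825)/(1422 − 415) = 0.055, so P = 38 + 0.055Q.
Competitive equilibrium: 93 − 0.01Q = 38 + 0.055Q → Q* = 846.1538, P* = 84.5385.
At the floor P = 91, quantity demanded = (93 − 91)/0.01 = 200.
Sellers' marginal cost at Q' = 200: 38 + 0.055·200 = 49.
ΔQ = 846.1538 − 200 = 646.1538; wedge = 91 − 49 = 42.
DWL = ½ × 646.1538 × 42 = 13569.23.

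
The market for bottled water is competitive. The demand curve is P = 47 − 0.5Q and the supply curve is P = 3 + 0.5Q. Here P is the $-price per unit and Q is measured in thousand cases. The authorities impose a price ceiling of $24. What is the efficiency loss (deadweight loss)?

Competitive equilibrium: 47 − 0.5Q = 3 + 0.5Q → Q* = 44, P* = 25.
At the ceiling P = 24, quantity supplied = (24 − 3)/0.5 = 42.
Willingness to pay at Q' = 42: 47 − 0.5·42 = 26.
ΔQ = 44 − 42 = 2; wedge = 26 − 24 = 2.
The triangle = ½ × 2 × 2 = $2 thousand.

$2 thousand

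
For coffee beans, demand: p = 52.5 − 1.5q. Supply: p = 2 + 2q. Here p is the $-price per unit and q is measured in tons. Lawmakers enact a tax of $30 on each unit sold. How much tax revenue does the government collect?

Competitive equilibrium: 52.5 − 1.5q = 2 + 2q → q* = 14.4286, p* = 30.8571.
With the tax, the buyer price exceeds the seller price by 30: (52.5 − 1.5q) − (2 + 2q) = 30 → q' = 5.8571.
Tax revenue = 30 × 5.8571 = $175.71.

$175.71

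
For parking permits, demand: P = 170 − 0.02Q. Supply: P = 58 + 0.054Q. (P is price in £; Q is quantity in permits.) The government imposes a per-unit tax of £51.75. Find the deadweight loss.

£18095.02

Competitive equilibrium: 170 − 0.02Q = 58 + 0.054Q → Q* = 1513.5135, P* = 139.7297.
With the tax, the buyer price exceeds the seller price by 51.75: (170 − 0.02Q) − (58 + 0.054Q) = 51.75 → Q' = 814.1892.
ΔQ = 1513.5135 − 814.1892 = 699.3243; the wedge equals the tax, 51.75.
Welfare loss = ½ × 699.3243 × 51.75 = £18095.02.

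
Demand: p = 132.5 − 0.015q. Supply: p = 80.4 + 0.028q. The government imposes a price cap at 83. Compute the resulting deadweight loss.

26910.43

Competitive equilibrium: 132.5 − 0.015q = 80.4 + 0.028q → q* = 1211.62791, p* = 114.32558.
At the ceiling p = 83, quantity supplied = (83 − 80.4)/0.028 = 92.85714.
Willingness to pay at q' = 92.85714: 132.5 − 0.015·92.85714 = 131.10714.
Δq = 1211.62791 − 92.85714 = 1118.77077; wedge = 131.10714 − 83 = 48.10714.
Welfare loss = ½ × 1118.77077 × 48.10714 = 26910.43.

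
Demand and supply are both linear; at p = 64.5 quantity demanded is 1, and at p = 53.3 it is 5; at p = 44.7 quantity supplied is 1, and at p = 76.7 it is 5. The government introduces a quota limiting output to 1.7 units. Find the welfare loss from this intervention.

6.936

Demand slope = (53.3 − 64.5)/(5 − 1) = −2.8, so p = 67.3 − 2.8q.
Supply slope = (76.7 − 44.7)/(5 − 1) = 8, so p = 36.7 + 8q.
Competitive equilibrium: 67.3 − 2.8q = 36.7 + 8q → q* = 2.8333, p* = 59.3667.
At q = 1.7: demand price = 67.3 − 2.8·1.7 = 62.54; supply price = 36.7 + 8·1.7 = 50.3.
Δq = 2.8333 − 1.7 = 1.1333; wedge = 62.54 − 50.3 = 12.24.
The triangle = ½ × 1.1333 × 12.24 = 6.936.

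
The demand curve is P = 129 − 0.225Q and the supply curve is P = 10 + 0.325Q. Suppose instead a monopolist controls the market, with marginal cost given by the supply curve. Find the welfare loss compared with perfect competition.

Competitive equilibrium: 129 − 0.225Q = 10 + 0.325Q → Q* = 216.3636, P* = 80.3182.
Marginal revenue: MR = 129 − 0.45Q. Set MR = MC: 129 − 0.45Q = 10 + 0.325Q → Q_m = 153.5484.
Price P_m = 129 − 0.225·153.5484 = 94.4516; MC(Q_m) = 10 + 0.325·153.5484 = 59.9032.
Competitive Q* = 216.3636, so ΔQ = 62.8152; wedge = 94.4516 − 59.9032 = 34.5484.
Deadweight loss = ½ × 62.8152 × 34.5484 = 1085.08.

1085.08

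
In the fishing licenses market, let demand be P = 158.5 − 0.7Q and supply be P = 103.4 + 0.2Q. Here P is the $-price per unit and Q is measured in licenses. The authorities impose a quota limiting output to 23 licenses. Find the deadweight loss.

$657.42

Competitive equilibrium: 158.5 − 0.7Q = 103.4 + 0.2Q → Q* = 61.2222, P* = 115.6444.
At Q = 23: demand price = 158.5 − 0.7·23 = 142.4; supply price = 103.4 + 0.2·23 = 108.
ΔQ = 61.2222 − 23 = 38.2222; wedge = 142.4 − 108 = 34.4.
Deadweight loss = ½ × 38.2222 × 34.4 = $657.42.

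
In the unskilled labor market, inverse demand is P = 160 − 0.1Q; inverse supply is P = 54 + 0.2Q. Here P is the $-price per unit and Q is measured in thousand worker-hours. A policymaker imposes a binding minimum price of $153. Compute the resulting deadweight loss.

$12041.67 thousand

Competitive equilibrium: 160 − 0.1Q = 54 + 0.2Q → Q* = 353.3333, P* = 124.6667.
At the floor P = 153, quantity demanded = (160 − 153)/0.1 = 70.
Sellers' marginal cost at Q' = 70: 54 + 0.2·70 = 68.
ΔQ = 353.3333 − 70 = 283.3333; wedge = 153 − 68 = 85.
DWL = ½ × 283.3333 × 85 = $12041.67 thousand.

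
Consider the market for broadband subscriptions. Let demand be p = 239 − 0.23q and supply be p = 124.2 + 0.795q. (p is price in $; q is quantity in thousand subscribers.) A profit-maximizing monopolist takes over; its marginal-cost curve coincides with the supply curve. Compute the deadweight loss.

$215.92 thousand

Competitive equilibrium: 239 − 0.23q = 124.2 + 0.795q → q* = 112, p* = 213.24.
Marginal revenue: MR = 239 − 0.46q. Set MR = MC: 239 − 0.46q = 124.2 + 0.795q → q_m = 91.4741.
Price p_m = 239 − 0.23·91.4741 = 217.961; MC(q_m) = 124.2 + 0.795·91.4741 = 196.9219.
Competitive q* = 112, so Δq = 20.5259; wedge = 217.961 − 196.9219 = 21.0391.
Welfare loss = ½ × 20.5259 × 21.0391 = $215.92 thousand.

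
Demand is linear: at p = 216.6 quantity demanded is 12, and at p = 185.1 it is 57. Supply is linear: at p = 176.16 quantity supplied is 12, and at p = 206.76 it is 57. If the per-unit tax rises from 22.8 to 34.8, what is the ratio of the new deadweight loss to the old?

Demand slope = (185.1 − 216.6)/(57 − 12) = −0.7, so p = 225 − 0.7q.
Supply slope = (206.76 − 176.16)/(57 − 12) = 0.68, so p = 168 + 0.68q.
Competitive equilibrium: 225 − 0.7q = 168 + 0.68q → q* = 41.3043, p* = 196.087.
For a per-unit tax t: Δq = t/1.38, so DWL = ½·t·(t/1.38) = t²/2.76.
At t = 22.8: DWL = 188.348. At t = 34.8: DWL = 438.783.
Ratio = (34.8/22.8)² = 2.330.

2.330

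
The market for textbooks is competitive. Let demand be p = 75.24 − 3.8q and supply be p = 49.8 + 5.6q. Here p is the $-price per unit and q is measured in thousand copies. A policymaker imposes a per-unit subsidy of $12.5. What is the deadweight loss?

Competitive equilibrium: 75.24 − 3.8q = 49.8 + 5.6q → q* = 2.7064, p* = 64.9557.
The subsidy lowers effective supply by 12.5: p = 37.3 + 5.6q.
New quantity: 75.24 − 3.8q = 37.3 + 5.6q → q' = 4.0362.
Overproduction Δq = 4.0362 − 2.7064 = 1.3298; wedge = subsidy = 12.5.
The triangle = ½ × 1.3298 × 12.5 = $8.31 thousand.

$8.31 thousand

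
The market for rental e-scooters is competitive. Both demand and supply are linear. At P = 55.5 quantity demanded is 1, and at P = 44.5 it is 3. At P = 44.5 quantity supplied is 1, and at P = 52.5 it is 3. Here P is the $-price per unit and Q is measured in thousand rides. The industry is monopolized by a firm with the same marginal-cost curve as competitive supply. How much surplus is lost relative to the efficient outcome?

$2.97 thousand

Demand slope = (44.5 − 55.5)/(3 − 1) = −5.5, so P = 61 − 5.5Q.
Supply slope = (52.5 − 44.5)/(3 − 1) = 4, so P = 40.5 + 4Q.
Competitive equilibrium: 61 − 5.5Q = 40.5 + 4Q → Q* = 2.1579, P* = 49.1316.
Marginal revenue: MR = 61 − 11Q. Set MR = MC: 61 − 11Q = 40.5 + 4Q → Q_m = 1.3667.
Price P_m = 61 − 5.5·1.3667 = 53.4832; MC(Q_m) = 40.5 + 4·1.3667 = 45.9668.
Competitive Q* = 2.1579, so ΔQ = 0.7912; wedge = 53.4832 − 45.9668 = 7.5164.
Welfare loss = ½ × 0.7912 × 7.5164 = $2.97 thousand.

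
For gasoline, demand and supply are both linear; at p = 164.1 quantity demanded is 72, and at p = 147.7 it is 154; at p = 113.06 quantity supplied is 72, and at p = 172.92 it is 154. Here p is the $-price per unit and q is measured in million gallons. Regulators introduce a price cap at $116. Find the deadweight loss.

$1202.57 million

Demand slope = (147.7 − 164.1)/(154 − 72) = −0.2, so p = 178.5 − 0.2q.
Supply slope = (172.92 − 113.06)/(154 − 72) = 0.73, so p = 60.5 + 0.73q.
Competitive equilibrium: 178.5 − 0.2q = 60.5 + 0.73q → q* = 126.88172, p* = 153.12366.
At the ceiling p = 116, quantity supplied = (116 − 60.5)/0.73 = 76.0274.
Willingness to pay at q' = 76.0274: 178.5 − 0.2·76.0274 = 163.29452.
Δq = 126.88172 − 76.0274 = 50.85432; wedge = 163.29452 − 116 = 47.29452.
Deadweight loss = ½ × 50.85432 × 47.29452 = $1202.57 million.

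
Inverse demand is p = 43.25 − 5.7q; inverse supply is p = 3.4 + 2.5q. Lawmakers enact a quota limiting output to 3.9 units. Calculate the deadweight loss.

Competitive equilibrium: 43.25 − 5.7q = 3.4 + 2.5q → q* = 4.8598, p* = 15.5494.
At q = 3.9: demand price = 43.25 − 5.7·3.9 = 21.02; supply price = 3.4 + 2.5·3.9 = 13.15.
Δq = 4.8598 − 3.9 = 0.9598; wedge = 21.02 − 13.15 = 7.87.
DWL = ½ × 0.9598 × 7.87 = 3.78.

3.78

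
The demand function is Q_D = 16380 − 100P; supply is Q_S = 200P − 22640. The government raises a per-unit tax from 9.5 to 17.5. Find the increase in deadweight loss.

7200

In inverse form: demand P = 163.8 − 0.01Q, supply P = 113.2 + 0.005Q.
Competitive equilibrium: 163.8 − 0.01Q = 113.2 + 0.005Q → Q* = 3373.3333, P* = 130.0667.
For a per-unit tax t: ΔQ = t/0.015, so DWL = ½·t·(t/0.015) = t²/0.03.
At t = 9.5: DWL = 3008.333. At t = 17.5: DWL = 10208.333.
Increase = 10208.333 − 3008.333 = 7200.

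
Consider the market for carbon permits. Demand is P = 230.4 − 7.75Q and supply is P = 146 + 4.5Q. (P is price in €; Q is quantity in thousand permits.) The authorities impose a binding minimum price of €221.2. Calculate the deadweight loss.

Competitive equilibrium: 230.4 − 7.75Q = 146 + 4.5Q → Q* = 6.8898, P* = 177.0041.
At the floor P = 221.2, quantity demanded = (230.4 − 221.2)/7.75 = 1.1871.
Sellers' marginal cost at Q' = 1.1871: 146 + 4.5·1.1871 = 151.342.
ΔQ = 6.8898 − 1.1871 = 5.7027; wedge = 221.2 − 151.342 = 69.858.
DWL = ½ × 5.7027 × 69.858 = €199.19 thousand.

€199.19 thousand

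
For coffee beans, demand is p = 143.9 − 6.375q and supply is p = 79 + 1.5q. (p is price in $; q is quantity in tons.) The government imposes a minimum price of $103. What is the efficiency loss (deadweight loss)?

Competitive equilibrium: 143.9 − 6.375q = 79 + 1.5q → q* = 8.2413, p* = 91.3619.
At the floor p = 103, quantity demanded = (143.9 − 103)/6.375 = 6.4157.
Sellers' marginal cost at q' = 6.4157: 79 + 1.5·6.4157 = 88.6236.
Δq = 8.2413 − 6.4157 = 1.8256; wedge = 103 − 88.6236 = 14.3764.
Welfare loss = ½ × 1.8256 × 14.3764 = $13.12.

$13.12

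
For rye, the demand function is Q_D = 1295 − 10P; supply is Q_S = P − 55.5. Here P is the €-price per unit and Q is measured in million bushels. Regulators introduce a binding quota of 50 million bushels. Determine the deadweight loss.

In inverse form: demand P = 129.5 − 0.1Q, supply P = 55.5 + Q.
Competitive equilibrium: 129.5 − 0.1Q = 55.5 + Q → Q* = 67.2727, P* = 122.7727.
At Q = 50: demand price = 129.5 − 0.1·50 = 124.5; supply price = 55.5 + 1·50 = 105.5.
ΔQ = 67.2727 − 50 = 17.2727; wedge = 124.5 − 105.5 = 19.
The triangle = ½ × 17.2727 × 19 = €164.09 million.

€164.09 million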